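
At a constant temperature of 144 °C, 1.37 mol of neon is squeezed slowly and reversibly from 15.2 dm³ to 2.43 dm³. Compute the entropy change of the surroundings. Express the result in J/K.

ΔS_surr = 20.9 J/K

For an isothermal ideal gas ΔS_gas = nR ln(V₂/V₁) = 1.37 × 8.314 × ln(2.43/15.2) = -20.9 J/K.
The process is reversible, so ΔS_surr = −ΔS_gas = 20.9 J/K and ΔS_universe = 0.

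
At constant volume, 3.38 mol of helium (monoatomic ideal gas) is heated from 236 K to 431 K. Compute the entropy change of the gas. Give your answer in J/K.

ΔS = 25.4 J/K

At constant volume, ΔS = nC_V ln(T₂/T₁) with C_V = 3R/2 = 12.47 J mol⁻¹ K⁻¹.
ΔS = 3.38 × 12.47 × ln(431/236) = 25.4 J/K.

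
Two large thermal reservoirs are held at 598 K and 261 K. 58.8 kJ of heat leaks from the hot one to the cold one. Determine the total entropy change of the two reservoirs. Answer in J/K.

ΔS_hot = −Q/T_H = −58800/598 = -98.33 J/K and ΔS_cold = +Q/T_C = 58800/261 = 225.3 J/K.
ΔS_total = -98.33 + 225.3 = 127 J/K, positive as the second law requires.

ΔS_total = 127 J/K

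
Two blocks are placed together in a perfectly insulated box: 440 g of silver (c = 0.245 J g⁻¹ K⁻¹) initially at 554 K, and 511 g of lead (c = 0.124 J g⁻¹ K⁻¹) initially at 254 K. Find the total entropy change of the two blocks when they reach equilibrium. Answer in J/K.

Energy balance: T_f = (m₁c₁T₁ + m₂c₂T₂)/(m₁c₁ + m₂c₂) = 442.94 K.
ΔS₁ = m₁c₁ ln(T_f/T₁) = 107.8 × ln(442.94/554) = -24.12 J/K.
ΔS₂ = m₂c₂ ln(T_f/T₂) = 63.364 × ln(442.94/254) = 35.24 J/K.
ΔS_total = -24.12 + 35.24 = 11.1 J/K.

ΔS_total = 11.1 J/K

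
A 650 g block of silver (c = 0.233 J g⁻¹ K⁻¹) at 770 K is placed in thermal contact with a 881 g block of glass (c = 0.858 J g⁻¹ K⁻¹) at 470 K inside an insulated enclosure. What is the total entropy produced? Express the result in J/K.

Energy balance: T_f = (m₁c₁T₁ + m₂c₂T₂)/(m₁c₁ + m₂c₂) = 520.07 K.
ΔS₁ = m₁c₁ ln(T_f/T₁) = 151.45 × ln(520.07/770) = -59.43 J/K.
ΔS₂ = m₂c₂ ln(T_f/T₂) = 755.898 × ln(520.07/470) = 76.53 J/K.
ΔS_total = -59.43 + 76.53 = 17.1 J/K.

ΔS_total = 17.1 J/K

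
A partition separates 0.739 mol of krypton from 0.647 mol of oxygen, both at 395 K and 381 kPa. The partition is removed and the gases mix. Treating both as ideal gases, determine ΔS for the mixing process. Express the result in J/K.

Mole fractions: x_A = 0.739/1.39 = 0.533, x_B = 0.467.
ΔS_mix = −R(n_A ln x_A + n_B ln x_B) = −8.314 × (0.739 ln 0.533 + 0.647 ln 0.467) = 7.96 J/K.

ΔS_mix = 7.96 J/K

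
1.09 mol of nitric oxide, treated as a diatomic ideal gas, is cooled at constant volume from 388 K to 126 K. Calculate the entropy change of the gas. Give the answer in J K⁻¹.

At constant volume, ΔS = nC_V ln(T₂/T₁) with C_V = 5R/2 = 20.79 J mol⁻¹ K⁻¹.
ΔS = 1.09 × 20.79 × ln(126/388) = -25.5 J/K.

ΔS = -25.5 J/K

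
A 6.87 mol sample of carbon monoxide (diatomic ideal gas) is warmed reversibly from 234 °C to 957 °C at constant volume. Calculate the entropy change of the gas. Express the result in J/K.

ΔS = 127 J/K

In kelvin: T₁ = 507.15 K, T₂ = 1230.15 K. At constant volume, ΔS = nC_V ln(T₂/T₁) with C_V = 5R/2 = 20.79 J mol⁻¹ K⁻¹.
ΔS = 6.87 × 20.79 × ln(1230.15/507.15) = 127 J/K.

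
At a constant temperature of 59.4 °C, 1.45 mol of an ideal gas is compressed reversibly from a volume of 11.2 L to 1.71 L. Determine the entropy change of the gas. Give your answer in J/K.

For an isothermal ideal gas ΔS_gas = nR ln(V₂/V₁) = 1.45 × 8.314 × ln(1.71/11.2) = -22.7 J/K.

ΔS_gas = -22.7 J/K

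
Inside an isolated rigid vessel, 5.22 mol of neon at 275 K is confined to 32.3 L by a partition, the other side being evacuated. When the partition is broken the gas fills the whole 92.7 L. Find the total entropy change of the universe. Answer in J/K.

For an ideal gas in free expansion Q = 0 and W = 0, so T is unchanged.
Entropy is a state function; using a reversible isothermal path, ΔS_gas = nR ln(V₂/V₁) = 5.22 × 8.314 × ln(92.7/32.3) = 45.8 J/K.
The insulated surroundings exchange no heat, so ΔS_surr = 0 and ΔS_universe = ΔS_gas.

ΔS_universe = 45.8 J/K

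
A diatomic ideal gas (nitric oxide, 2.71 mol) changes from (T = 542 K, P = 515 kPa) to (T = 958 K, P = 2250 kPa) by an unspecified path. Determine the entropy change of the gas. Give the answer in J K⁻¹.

ΔS = nC_p ln(T₂/T₁) − nR ln(P₂/P₁), with C_p = 7R/2 = 29.1 J mol⁻¹ K⁻¹ for a diatomic ideal gas.
ΔS = 2.71 × [29.1 × ln(958/542) − 8.314 × ln(2250/515)] = 11.7 J/K.

ΔS = 11.7 J/K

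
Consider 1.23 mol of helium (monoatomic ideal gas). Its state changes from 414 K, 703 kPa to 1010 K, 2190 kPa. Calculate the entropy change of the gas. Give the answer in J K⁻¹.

ΔS = 11.2 J/K

ΔS = nC_p ln(T₂/T₁) − nR ln(P₂/P₁), with C_p = 5R/2 = 20.79 J mol⁻¹ K⁻¹ for a monoatomic ideal gas.
ΔS = 1.23 × [20.79 × ln(1010/414) − 8.314 × ln(2190/703)] = 11.2 J/K.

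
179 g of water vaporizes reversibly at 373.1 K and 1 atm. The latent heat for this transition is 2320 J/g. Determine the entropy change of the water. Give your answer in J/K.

ΔS = 1110 J/K

Heat absorbed by the substance: Q = mL = 179 × 2320 = 415280 J.
At constant T, ΔS = Q_rev/T = 415280 / 373.1 = 1110 J/K.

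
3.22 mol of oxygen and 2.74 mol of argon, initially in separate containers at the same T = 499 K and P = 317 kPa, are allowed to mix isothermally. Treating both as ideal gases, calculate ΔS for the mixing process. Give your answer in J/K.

Mole fractions: x_A = 3.22/5.96 = 0.54, x_B = 0.46.
ΔS_mix = −R(n_A ln x_A + n_B ln x_B) = −8.314 × (3.22 ln 0.54 + 2.74 ln 0.46) = 34.2 J/K.

ΔS_mix = 34.2 J/K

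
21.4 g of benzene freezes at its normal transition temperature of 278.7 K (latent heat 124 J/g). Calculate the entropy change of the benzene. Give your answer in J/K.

Heat released by the substance: Q = −mL = −21.4 × 124 = −2653.6 J.
At constant T, ΔS = Q_rev/T = −2653.6 / 278.7 = -9.52 J/K.

ΔS = -9.52 J/K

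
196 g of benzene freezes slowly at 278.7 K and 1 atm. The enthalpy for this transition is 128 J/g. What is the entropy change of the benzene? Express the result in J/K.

Heat released by the substance: Q = −mL = −196 × 128 = −25088 J.
At constant T, ΔS = Q_rev/T = −25088 / 278.7 = -90 J/K.

ΔS = -90 J/K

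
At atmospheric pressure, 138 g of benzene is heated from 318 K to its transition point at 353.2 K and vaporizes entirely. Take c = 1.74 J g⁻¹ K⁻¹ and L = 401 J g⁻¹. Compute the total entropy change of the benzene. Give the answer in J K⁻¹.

Warming step: ΔS₁ = m c ln(T_tr/T_i) = 138 × 1.74 × ln(353.2/318) = 25.21 J/K.
Phase change: ΔS₂ = +mL/T_tr = 138 × 401 / 353.2 = 156.7 J/K.
ΔS_total = (25.21) + (156.7) = 182 J/K.

ΔS = 182 J/K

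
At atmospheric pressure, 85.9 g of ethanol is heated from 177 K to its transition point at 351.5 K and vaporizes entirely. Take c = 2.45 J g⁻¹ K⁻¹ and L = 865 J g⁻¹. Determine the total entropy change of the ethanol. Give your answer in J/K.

Warming step: ΔS₁ = m c ln(T_tr/T_i) = 85.9 × 2.45 × ln(351.5/177) = 144.4 J/K.
Phase change: ΔS₂ = +mL/T_tr = 85.9 × 865 / 351.5 = 211.4 J/K.
ΔS_total = (144.4) + (211.4) = 356 J/K.

ΔS = 356 J/K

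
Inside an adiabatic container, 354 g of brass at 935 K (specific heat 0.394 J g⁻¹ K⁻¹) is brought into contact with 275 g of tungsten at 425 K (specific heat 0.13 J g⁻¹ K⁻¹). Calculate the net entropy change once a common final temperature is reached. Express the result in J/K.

ΔS_total = 7.51 J/K

Energy balance: T_f = (m₁c₁T₁ + m₂c₂T₂)/(m₁c₁ + m₂c₂) = 830.95 K.
ΔS₁ = m₁c₁ ln(T_f/T₁) = 139.476 × ln(830.95/935) = -16.46 J/K.
ΔS₂ = m₂c₂ ln(T_f/T₂) = 35.75 × ln(830.95/425) = 23.97 J/K.
ΔS_total = -16.46 + 23.97 = 7.51 J/K.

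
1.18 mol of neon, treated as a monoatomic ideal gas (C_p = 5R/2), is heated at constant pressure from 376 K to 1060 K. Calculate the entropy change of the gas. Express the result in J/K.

At constant pressure, ΔS = nC_p ln(T₂/T₁) with C_p = 5R/2 = 20.79 J mol⁻¹ K⁻¹.
ΔS = 1.18 × 20.79 × ln(1060/376) = 25.4 J/K.

ΔS = 25.4 J/K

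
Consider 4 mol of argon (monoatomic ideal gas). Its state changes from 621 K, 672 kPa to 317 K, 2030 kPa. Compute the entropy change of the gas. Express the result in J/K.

ΔS = nC_p ln(T₂/T₁) − nR ln(P₂/P₁), with C_p = 5R/2 = 20.79 J mol⁻¹ K⁻¹ for a monoatomic ideal gas.
ΔS = 4 × [20.79 × ln(317/621) − 8.314 × ln(2030/672)] = -92.7 J/K.

ΔS = -92.7 J/K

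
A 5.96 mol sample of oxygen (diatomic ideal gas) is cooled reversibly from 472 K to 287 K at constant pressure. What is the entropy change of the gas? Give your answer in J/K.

ΔS = -86.3 J/K

At constant pressure, ΔS = nC_p ln(T₂/T₁) with C_p = 7R/2 = 29.1 J mol⁻¹ K⁻¹.
ΔS = 5.96 × 29.1 × ln(287/472) = -86.3 J/K.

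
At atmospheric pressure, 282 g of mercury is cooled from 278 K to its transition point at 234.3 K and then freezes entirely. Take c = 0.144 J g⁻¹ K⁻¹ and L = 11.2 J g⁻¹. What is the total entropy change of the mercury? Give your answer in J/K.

ΔS = -20.4 J/K

Cooling step: ΔS₁ = m c ln(T_tr/T_i) = 282 × 0.144 × ln(234.3/278) = -6.945 J/K.
Phase change: ΔS₂ = −mL/T_tr = −282 × 11.2 / 234.3 = -13.48 J/K.
ΔS_total = (-6.945) + (-13.48) = -20.4 J/K.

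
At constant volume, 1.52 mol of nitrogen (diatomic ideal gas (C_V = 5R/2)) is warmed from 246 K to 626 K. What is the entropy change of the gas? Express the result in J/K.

ΔS = 29.5 J/K

At constant volume, ΔS = nC_V ln(T₂/T₁) with C_V = 5R/2 = 20.79 J mol⁻¹ K⁻¹.
ΔS = 1.52 × 20.79 × ln(626/246) = 29.5 J/K.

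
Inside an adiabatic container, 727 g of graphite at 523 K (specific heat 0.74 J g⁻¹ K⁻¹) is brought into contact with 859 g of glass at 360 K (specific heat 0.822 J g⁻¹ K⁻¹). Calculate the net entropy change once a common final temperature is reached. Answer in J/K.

Energy balance: T_f = (m₁c₁T₁ + m₂c₂T₂)/(m₁c₁ + m₂c₂) = 430.49 K.
ΔS₁ = m₁c₁ ln(T_f/T₁) = 537.98 × ln(430.49/523) = -104.73 J/K.
ΔS₂ = m₂c₂ ln(T_f/T₂) = 706.098 × ln(430.49/360) = 126.26 J/K.
ΔS_total = -104.73 + 126.26 = 21.5 J/K.

ΔS_total = 21.5 J/K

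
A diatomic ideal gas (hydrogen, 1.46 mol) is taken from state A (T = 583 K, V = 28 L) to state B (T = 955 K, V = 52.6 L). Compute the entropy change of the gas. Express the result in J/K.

ΔS = 22.6 J/K

Entropy is a state function: ΔS = nC_V ln(T₂/T₁) + nR ln(V₂/V₁), with C_V = 5R/2 = 20.79 J mol⁻¹ K⁻¹ for a diatomic ideal gas.
ΔS = 1.46 × [20.79 × ln(955/583) + 8.314 × ln(52.6/28)] = 22.6 J/K.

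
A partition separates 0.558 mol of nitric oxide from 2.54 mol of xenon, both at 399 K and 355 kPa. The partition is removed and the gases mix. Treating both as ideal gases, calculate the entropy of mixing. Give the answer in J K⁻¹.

ΔS_mix = 12.1 J/K

Mole fractions: x_A = 0.558/3.1 = 0.18, x_B = 0.82.
ΔS_mix = −R(n_A ln x_A + n_B ln x_B) = −8.314 × (0.558 ln 0.18 + 2.54 ln 0.82) = 12.1 J/K.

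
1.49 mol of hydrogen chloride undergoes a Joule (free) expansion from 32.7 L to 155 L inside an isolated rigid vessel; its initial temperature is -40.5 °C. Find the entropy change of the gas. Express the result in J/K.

No heat is exchanged and no work is done, so the ideal-gas temperature stays constant.
Entropy is a state function; using a reversible isothermal path, ΔS_gas = nR ln(V₂/V₁) = 1.49 × 8.314 × ln(155/32.7) = 19.3 J/K.

ΔS_gas = 19.3 J/K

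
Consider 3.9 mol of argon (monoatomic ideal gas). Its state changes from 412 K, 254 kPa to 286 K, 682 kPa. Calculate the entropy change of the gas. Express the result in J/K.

ΔS = -61.6 J/K

ΔS = nC_p ln(T₂/T₁) − nR ln(P₂/P₁), with C_p = 5R/2 = 20.79 J mol⁻¹ K⁻¹ for a monoatomic ideal gas.
ΔS = 3.9 × [20.79 × ln(286/412) − 8.314 × ln(682/254)] = -61.6 J/K.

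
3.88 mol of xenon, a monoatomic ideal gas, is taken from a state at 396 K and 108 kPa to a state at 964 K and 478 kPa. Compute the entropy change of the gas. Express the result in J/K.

ΔS = nC_p ln(T₂/T₁) − nR ln(P₂/P₁), with C_p = 5R/2 = 20.79 J mol⁻¹ K⁻¹ for a monoatomic ideal gas.
ΔS = 3.88 × [20.79 × ln(964/396) − 8.314 × ln(478/108)] = 23.8 J/K.

ΔS = 23.8 J/K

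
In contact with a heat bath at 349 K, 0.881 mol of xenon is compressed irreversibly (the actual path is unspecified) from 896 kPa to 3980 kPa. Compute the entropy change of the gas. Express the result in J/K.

ΔS_gas = -10.9 J/K

Entropy is a state function, so ΔS_gas depends only on the end states.
For an isothermal ideal gas ΔS_gas = nR ln(P₁/P₂) = 0.881 × 8.314 × ln(896/3980) = -10.9 J/K.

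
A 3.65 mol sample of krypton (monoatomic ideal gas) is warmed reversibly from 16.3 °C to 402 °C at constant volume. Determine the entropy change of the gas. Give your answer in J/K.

ΔS = 38.6 J/K

In kelvin: T₁ = 289.45 K, T₂ = 675.15 K. At constant volume, ΔS = nC_V ln(T₂/T₁) with C_V = 3R/2 = 12.47 J mol⁻¹ K⁻¹.
ΔS = 3.65 × 12.47 × ln(675.15/289.45) = 38.6 J/K.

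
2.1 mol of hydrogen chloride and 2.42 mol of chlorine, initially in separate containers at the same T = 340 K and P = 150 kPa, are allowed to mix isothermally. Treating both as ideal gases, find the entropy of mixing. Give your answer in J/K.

Mole fractions: x_A = 2.1/4.52 = 0.465, x_B = 0.535.
ΔS_mix = −R(n_A ln x_A + n_B ln x_B) = −8.314 × (2.1 ln 0.465 + 2.42 ln 0.535) = 26 J/K.

ΔS_mix = 26 J/K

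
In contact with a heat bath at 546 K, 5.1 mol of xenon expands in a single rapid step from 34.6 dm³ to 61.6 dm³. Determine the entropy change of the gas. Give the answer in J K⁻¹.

Entropy is a state function, so ΔS_gas depends only on the end states.
For an isothermal ideal gas ΔS_gas = nR ln(V₂/V₁) = 5.1 × 8.314 × ln(61.6/34.6) = 24.5 J/K.

ΔS_gas = 24.5 J/K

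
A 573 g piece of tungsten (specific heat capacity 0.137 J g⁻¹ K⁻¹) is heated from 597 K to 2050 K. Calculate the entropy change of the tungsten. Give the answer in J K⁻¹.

ΔS = ∫dQ_rev/T = m c ln(T₂/T₁) = 573 × 0.137 × ln(2050/597) = 96.8 J/K.

ΔS = 96.8 J/K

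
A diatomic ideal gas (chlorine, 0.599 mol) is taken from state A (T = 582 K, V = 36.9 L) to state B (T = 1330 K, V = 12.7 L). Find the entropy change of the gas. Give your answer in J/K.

Entropy is a state function: ΔS = nC_V ln(T₂/T₁) + nR ln(V₂/V₁), with C_V = 5R/2 = 20.79 J mol⁻¹ K⁻¹ for a diatomic ideal gas.
ΔS = 0.599 × [20.79 × ln(1330/582) + 8.314 × ln(12.7/36.9)] = 4.98 J/K.

ΔS = 4.98 J/K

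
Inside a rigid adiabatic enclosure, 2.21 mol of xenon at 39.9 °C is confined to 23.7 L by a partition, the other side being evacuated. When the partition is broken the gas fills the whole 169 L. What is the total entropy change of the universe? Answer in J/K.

No heat is exchanged and no work is done, so the ideal-gas temperature stays constant.
Entropy is a state function; using a reversible isothermal path, ΔS_gas = nR ln(V₂/V₁) = 2.21 × 8.314 × ln(169/23.7) = 36.1 J/K.
The insulated surroundings exchange no heat, so ΔS_surr = 0 and ΔS_universe = ΔS_gas.

ΔS_universe = 36.1 J/K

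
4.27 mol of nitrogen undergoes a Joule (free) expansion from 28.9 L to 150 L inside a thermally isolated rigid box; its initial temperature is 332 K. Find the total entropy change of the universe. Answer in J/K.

ΔS_universe = 58.5 J/K

For an ideal gas in free expansion Q = 0 and W = 0, so T is unchanged.
Entropy is a state function; using a reversible isothermal path, ΔS_gas = nR ln(V₂/V₁) = 4.27 × 8.314 × ln(150/28.9) = 58.5 J/K.
The insulated surroundings exchange no heat, so ΔS_surr = 0 and ΔS_universe = ΔS_gas.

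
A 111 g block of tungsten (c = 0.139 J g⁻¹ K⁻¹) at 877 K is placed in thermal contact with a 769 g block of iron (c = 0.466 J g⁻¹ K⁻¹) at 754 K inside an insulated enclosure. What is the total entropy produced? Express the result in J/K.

Energy balance: T_f = (m₁c₁T₁ + m₂c₂T₂)/(m₁c₁ + m₂c₂) = 759.08 K.
ΔS₁ = m₁c₁ ln(T_f/T₁) = 15.429 × ln(759.08/877) = -2.228 J/K.
ΔS₂ = m₂c₂ ln(T_f/T₂) = 358.354 × ln(759.08/754) = 2.405 J/K.
ΔS_total = -2.228 + 2.405 = 0.177 J/K.

ΔS_total = 0.177 J/K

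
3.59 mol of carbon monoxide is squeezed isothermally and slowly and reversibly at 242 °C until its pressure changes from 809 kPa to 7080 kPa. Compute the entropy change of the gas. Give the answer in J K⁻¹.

For an isothermal ideal gas ΔS_gas = nR ln(P₁/P₂) = 3.59 × 8.314 × ln(809/7080) = -64.7 J/K.

ΔS_gas = -64.7 J/K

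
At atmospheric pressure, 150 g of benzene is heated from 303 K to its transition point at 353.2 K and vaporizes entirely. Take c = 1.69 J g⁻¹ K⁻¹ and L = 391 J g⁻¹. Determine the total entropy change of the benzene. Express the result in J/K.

Warming step: ΔS₁ = m c ln(T_tr/T_i) = 150 × 1.69 × ln(353.2/303) = 38.86 J/K.
Phase change: ΔS₂ = +mL/T_tr = 150 × 391 / 353.2 = 166.1 J/K.
ΔS_total = (38.86) + (166.1) = 205 J/K.

ΔS = 205 J/K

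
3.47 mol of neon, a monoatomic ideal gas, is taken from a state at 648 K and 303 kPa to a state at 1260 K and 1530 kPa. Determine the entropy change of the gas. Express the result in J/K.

ΔS = 1.24 J/K

ΔS = nC_p ln(T₂/T₁) − nR ln(P₂/P₁), with C_p = 5R/2 = 20.79 J mol⁻¹ K⁻¹ for a monoatomic ideal gas.
ΔS = 3.47 × [20.79 × ln(1260/648) − 8.314 × ln(1530/303)] = 1.24 J/K.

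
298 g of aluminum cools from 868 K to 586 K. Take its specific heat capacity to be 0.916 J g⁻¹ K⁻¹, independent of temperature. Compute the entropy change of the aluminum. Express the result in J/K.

ΔS = -107 J/K

ΔS = ∫dQ_rev/T = m c ln(T₂/T₁) = 298 × 0.916 × ln(586/868) = -107 J/K.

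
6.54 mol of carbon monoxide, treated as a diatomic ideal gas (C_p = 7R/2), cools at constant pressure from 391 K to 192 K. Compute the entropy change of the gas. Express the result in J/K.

ΔS = -135 J/K

At constant pressure, ΔS = nC_p ln(T₂/T₁) with C_p = 7R/2 = 29.1 J mol⁻¹ K⁻¹.
ΔS = 6.54 × 29.1 × ln(192/391) = -135 J/K.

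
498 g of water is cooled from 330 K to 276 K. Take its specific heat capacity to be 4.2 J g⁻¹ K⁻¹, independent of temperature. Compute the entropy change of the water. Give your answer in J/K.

ΔS = -374 J/K

ΔS = ∫dQ_rev/T = m c ln(T₂/T₁) = 498 × 4.2 × ln(276/330) = -374 J/K.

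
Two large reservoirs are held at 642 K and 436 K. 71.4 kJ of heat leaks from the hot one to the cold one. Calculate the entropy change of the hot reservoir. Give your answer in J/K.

ΔS_hot = -111 J/K

The hot reservoir loses heat Q, so ΔS_hot = −Q/T_H = −71400/642 = -111 J/K.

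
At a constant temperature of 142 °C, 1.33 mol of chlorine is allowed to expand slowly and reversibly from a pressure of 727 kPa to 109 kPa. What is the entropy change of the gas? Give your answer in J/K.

For an isothermal ideal gas ΔS_gas = nR ln(P₁/P₂) = 1.33 × 8.314 × ln(727/109) = 21 J/K.

ΔS_gas = 21 J/K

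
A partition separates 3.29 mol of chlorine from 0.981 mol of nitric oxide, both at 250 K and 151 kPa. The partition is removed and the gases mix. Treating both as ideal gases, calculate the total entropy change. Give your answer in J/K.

ΔS_mix = 19.1 J/K

Mole fractions: x_A = 3.29/4.27 = 0.77, x_B = 0.23.
ΔS_mix = −R(n_A ln x_A + n_B ln x_B) = −8.314 × (3.29 ln 0.77 + 0.981 ln 0.23) = 19.1 J/K.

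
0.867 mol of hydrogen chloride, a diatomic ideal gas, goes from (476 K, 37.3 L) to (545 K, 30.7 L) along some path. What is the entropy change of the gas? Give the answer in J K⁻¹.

Entropy is a state function: ΔS = nC_V ln(T₂/T₁) + nR ln(V₂/V₁), with C_V = 5R/2 = 20.79 J mol⁻¹ K⁻¹ for a diatomic ideal gas.
ΔS = 0.867 × [20.79 × ln(545/476) + 8.314 × ln(30.7/37.3)] = 1.04 J/K.

ΔS = 1.04 J/K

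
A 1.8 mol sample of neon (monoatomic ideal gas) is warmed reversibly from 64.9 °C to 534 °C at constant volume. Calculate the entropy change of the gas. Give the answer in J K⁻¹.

In kelvin: T₁ = 338.05 K, T₂ = 807.15 K. At constant volume, ΔS = nC_V ln(T₂/T₁) with C_V = 3R/2 = 12.47 J mol⁻¹ K⁻¹.
ΔS = 1.8 × 12.47 × ln(807.15/338.05) = 19.5 J/K.

ΔS = 19.5 J/K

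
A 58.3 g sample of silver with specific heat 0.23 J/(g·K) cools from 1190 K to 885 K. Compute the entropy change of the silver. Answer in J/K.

ΔS = -3.97 J/K

ΔS = ∫dQ_rev/T = m c ln(T₂/T₁) = 58.3 × 0.23 × ln(885/1190) = -3.97 J/K.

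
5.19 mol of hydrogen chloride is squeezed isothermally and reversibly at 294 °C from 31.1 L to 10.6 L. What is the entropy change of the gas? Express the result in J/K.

ΔS_gas = -46.4 J/K

For an isothermal ideal gas ΔS_gas = nR ln(V₂/V₁) = 5.19 × 8.314 × ln(10.6/31.1) = -46.4 J/K.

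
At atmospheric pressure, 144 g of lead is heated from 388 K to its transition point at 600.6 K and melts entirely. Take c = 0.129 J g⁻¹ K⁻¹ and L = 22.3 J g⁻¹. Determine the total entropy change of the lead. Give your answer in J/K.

Warming step: ΔS₁ = m c ln(T_tr/T_i) = 144 × 0.129 × ln(600.6/388) = 8.116 J/K.
Phase change: ΔS₂ = +mL/T_tr = 144 × 22.3 / 600.6 = 5.347 J/K.
ΔS_total = (8.116) + (5.347) = 13.5 J/K.

ΔS = 13.5 J/K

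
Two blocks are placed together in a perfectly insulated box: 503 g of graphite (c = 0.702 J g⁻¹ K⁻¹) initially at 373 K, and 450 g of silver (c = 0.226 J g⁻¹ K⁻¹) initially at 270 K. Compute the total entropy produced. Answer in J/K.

ΔS_total = 3.88 J/K

Energy balance: T_f = (m₁c₁T₁ + m₂c₂T₂)/(m₁c₁ + m₂c₂) = 349.97 K.
ΔS₁ = m₁c₁ ln(T_f/T₁) = 353.106 × ln(349.97/373) = -22.506 J/K.
ΔS₂ = m₂c₂ ln(T_f/T₂) = 101.7 × ln(349.97/270) = 26.383 J/K.
ΔS_total = -22.506 + 26.383 = 3.88 J/K.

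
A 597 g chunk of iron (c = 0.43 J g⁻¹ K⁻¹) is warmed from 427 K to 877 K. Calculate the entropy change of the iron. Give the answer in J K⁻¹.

ΔS = ∫dQ_rev/T = m c ln(T₂/T₁) = 597 × 0.43 × ln(877/427) = 185 J/K.

ΔS = 185 J/K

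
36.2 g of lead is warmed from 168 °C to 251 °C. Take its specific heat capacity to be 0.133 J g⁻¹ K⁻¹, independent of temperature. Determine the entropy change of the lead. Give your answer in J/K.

In kelvin: T₁ = 441.15 K, T₂ = 524.15 K. ΔS = ∫dQ_rev/T = m c ln(T₂/T₁) = 36.2 × 0.133 × ln(524.15/441.15) = 0.83 J/K.

ΔS = 0.83 J/K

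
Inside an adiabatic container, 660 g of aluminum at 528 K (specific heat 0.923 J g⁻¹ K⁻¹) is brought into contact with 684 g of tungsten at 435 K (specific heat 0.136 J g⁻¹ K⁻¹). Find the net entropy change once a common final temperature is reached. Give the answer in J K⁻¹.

Energy balance: T_f = (m₁c₁T₁ + m₂c₂T₂)/(m₁c₁ + m₂c₂) = 515.68 K.
ΔS₁ = m₁c₁ ln(T_f/T₁) = 609.18 × ln(515.68/528) = -14.383 J/K.
ΔS₂ = m₂c₂ ln(T_f/T₂) = 93.024 × ln(515.68/435) = 15.827 J/K.
ΔS_total = -14.383 + 15.827 = 1.44 J/K.

ΔS_total = 1.44 J/K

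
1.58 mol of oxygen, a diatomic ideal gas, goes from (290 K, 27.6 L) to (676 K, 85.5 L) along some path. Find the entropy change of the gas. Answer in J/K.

Entropy is a state function: ΔS = nC_V ln(T₂/T₁) + nR ln(V₂/V₁), with C_V = 5R/2 = 20.79 J mol⁻¹ K⁻¹ for a diatomic ideal gas.
ΔS = 1.58 × [20.79 × ln(676/290) + 8.314 × ln(85.5/27.6)] = 42.6 J/K.

ΔS = 42.6 J/K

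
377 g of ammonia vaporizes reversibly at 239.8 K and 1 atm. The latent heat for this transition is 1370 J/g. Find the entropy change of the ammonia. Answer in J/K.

ΔS = 2150 J/K

Heat absorbed by the substance: Q = mL = 377 × 1370 = 516490 J.
At constant T, ΔS = Q_rev/T = 516490 / 239.8 = 2150 J/K.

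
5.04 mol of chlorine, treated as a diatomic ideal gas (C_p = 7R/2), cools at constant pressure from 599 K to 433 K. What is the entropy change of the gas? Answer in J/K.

ΔS = -47.6 J/K

At constant pressure, ΔS = nC_p ln(T₂/T₁) with C_p = 7R/2 = 29.1 J mol⁻¹ K⁻¹.
ΔS = 5.04 × 29.1 × ln(433/599) = -47.6 J/K.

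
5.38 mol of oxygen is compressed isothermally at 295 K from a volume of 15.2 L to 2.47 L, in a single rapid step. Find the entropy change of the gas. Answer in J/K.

Entropy is a state function, so ΔS_gas depends only on the end states.
For an isothermal ideal gas ΔS_gas = nR ln(V₂/V₁) = 5.38 × 8.314 × ln(2.47/15.2) = -81.3 J/K.

ΔS_gas = -81.3 J/K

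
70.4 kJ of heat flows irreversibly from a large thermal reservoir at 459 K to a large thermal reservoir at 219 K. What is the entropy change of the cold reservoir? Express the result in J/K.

ΔS_cold = 321 J/K

The cold reservoir gains heat Q, so ΔS_cold = +Q/T_C = 70400/219 = 321 J/K.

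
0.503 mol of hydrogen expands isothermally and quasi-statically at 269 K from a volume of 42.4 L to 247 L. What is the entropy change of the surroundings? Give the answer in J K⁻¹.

For an isothermal ideal gas ΔS_gas = nR ln(V₂/V₁) = 0.503 × 8.314 × ln(247/42.4) = 7.37 J/K.
The process is reversible, so ΔS_surr = −ΔS_gas = -7.37 J/K and ΔS_universe = 0.

ΔS_surr = -7.37 J/K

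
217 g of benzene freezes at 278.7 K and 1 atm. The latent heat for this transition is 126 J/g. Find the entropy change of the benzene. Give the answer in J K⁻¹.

ΔS = -98.1 J/K

Heat released by the substance: Q = −mL = −217 × 126 = −27342 J.
At constant T, ΔS = Q_rev/T = −27342 / 278.7 = -98.1 J/K.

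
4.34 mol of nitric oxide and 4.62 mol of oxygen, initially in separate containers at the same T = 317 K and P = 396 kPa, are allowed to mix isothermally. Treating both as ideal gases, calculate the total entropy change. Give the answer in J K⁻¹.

Mole fractions: x_A = 4.34/8.96 = 0.484, x_B = 0.516.
ΔS_mix = −R(n_A ln x_A + n_B ln x_B) = −8.314 × (4.34 ln 0.484 + 4.62 ln 0.516) = 51.6 J/K.

ΔS_mix = 51.6 J/K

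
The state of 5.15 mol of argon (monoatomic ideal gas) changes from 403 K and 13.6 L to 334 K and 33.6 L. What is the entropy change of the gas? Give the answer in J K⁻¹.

Entropy is a state function: ΔS = nC_V ln(T₂/T₁) + nR ln(V₂/V₁), with C_V = 3R/2 = 12.47 J mol⁻¹ K⁻¹ for a monoatomic ideal gas.
ΔS = 5.15 × [12.47 × ln(334/403) + 8.314 × ln(33.6/13.6)] = 26.7 J/K.

ΔS = 26.7 J/K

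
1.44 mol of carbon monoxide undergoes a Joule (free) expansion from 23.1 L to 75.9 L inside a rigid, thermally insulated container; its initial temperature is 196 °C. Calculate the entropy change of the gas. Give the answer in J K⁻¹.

No heat is exchanged and no work is done, so the ideal-gas temperature stays constant.
Entropy is a state function; using a reversible isothermal path, ΔS_gas = nR ln(V₂/V₁) = 1.44 × 8.314 × ln(75.9/23.1) = 14.2 J/K.

ΔS_gas = 14.2 J/K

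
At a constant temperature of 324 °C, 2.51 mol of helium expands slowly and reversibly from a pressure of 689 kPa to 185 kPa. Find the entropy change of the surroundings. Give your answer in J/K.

For an isothermal ideal gas ΔS_gas = nR ln(P₁/P₂) = 2.51 × 8.314 × ln(689/185) = 27.4 J/K.
The process is reversible, so ΔS_surr = −ΔS_gas = -27.4 J/K and ΔS_universe = 0.

ΔS_surr = -27.4 J/K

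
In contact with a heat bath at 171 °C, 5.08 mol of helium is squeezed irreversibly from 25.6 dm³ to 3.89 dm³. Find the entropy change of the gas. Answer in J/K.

ΔS_gas = -79.6 J/K

Entropy is a state function, so ΔS_gas depends only on the end states.
For an isothermal ideal gas ΔS_gas = nR ln(V₂/V₁) = 5.08 × 8.314 × ln(3.89/25.6) = -79.6 J/K.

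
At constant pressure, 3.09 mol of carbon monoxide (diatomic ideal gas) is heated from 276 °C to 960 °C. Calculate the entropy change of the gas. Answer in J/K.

ΔS = 72.7 J/K

In kelvin: T₁ = 549.15 K, T₂ = 1233.15 K. At constant pressure, ΔS = nC_p ln(T₂/T₁) with C_p = 7R/2 = 29.1 J mol⁻¹ K⁻¹.
ΔS = 3.09 × 29.1 × ln(1233.15/549.15) = 72.7 J/K.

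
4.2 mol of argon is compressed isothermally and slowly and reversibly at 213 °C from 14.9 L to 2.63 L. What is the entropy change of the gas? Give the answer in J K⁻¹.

For an isothermal ideal gas ΔS_gas = nR ln(V₂/V₁) = 4.2 × 8.314 × ln(2.63/14.9) = -60.6 J/K.

ΔS_gas = -60.6 J/K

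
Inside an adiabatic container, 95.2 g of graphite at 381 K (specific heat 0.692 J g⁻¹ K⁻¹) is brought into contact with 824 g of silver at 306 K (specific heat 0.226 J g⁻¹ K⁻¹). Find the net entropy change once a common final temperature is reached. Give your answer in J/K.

Energy balance: T_f = (m₁c₁T₁ + m₂c₂T₂)/(m₁c₁ + m₂c₂) = 325.6 K.
ΔS₁ = m₁c₁ ln(T_f/T₁) = 65.8784 × ln(325.6/381) = -10.35 J/K.
ΔS₂ = m₂c₂ ln(T_f/T₂) = 186.224 × ln(325.6/306) = 11.56 J/K.
ΔS_total = -10.35 + 11.56 = 1.21 J/K.

ΔS_total = 1.21 J/K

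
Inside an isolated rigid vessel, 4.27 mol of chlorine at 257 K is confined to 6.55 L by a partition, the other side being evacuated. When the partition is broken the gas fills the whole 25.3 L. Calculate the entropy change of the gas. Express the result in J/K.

ΔS_gas = 48 J/K

For an ideal gas in free expansion Q = 0 and W = 0, so T is unchanged.
Entropy is a state function; using a reversible isothermal path, ΔS_gas = nR ln(V₂/V₁) = 4.27 × 8.314 × ln(25.3/6.55) = 48 J/K.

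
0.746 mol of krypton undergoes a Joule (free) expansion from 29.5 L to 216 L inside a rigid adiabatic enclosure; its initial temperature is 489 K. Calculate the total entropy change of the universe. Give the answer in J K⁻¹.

No heat is exchanged and no work is done, so the ideal-gas temperature stays constant.
Entropy is a state function; using a reversible isothermal path, ΔS_gas = nR ln(V₂/V₁) = 0.746 × 8.314 × ln(216/29.5) = 12.3 J/K.
The insulated surroundings exchange no heat, so ΔS_surr = 0 and ΔS_universe = ΔS_gas.

ΔS_universe = 12.3 J/K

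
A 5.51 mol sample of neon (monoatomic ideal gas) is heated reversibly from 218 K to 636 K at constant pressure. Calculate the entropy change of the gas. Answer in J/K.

At constant pressure, ΔS = nC_p ln(T₂/T₁) with C_p = 5R/2 = 20.79 J mol⁻¹ K⁻¹.
ΔS = 5.51 × 20.79 × ln(636/218) = 123 J/K.

ΔS = 123 J/K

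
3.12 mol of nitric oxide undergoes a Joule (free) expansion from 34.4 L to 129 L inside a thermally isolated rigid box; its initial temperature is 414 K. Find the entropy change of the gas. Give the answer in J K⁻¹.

For an ideal gas in free expansion Q = 0 and W = 0, so T is unchanged.
Entropy is a state function; using a reversible isothermal path, ΔS_gas = nR ln(V₂/V₁) = 3.12 × 8.314 × ln(129/34.4) = 34.3 J/K.

ΔS_gas = 34.3 J/K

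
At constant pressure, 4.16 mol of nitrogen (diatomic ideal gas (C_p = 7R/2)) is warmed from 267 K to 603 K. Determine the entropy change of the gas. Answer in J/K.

ΔS = 98.6 J/K

At constant pressure, ΔS = nC_p ln(T₂/T₁) with C_p = 7R/2 = 29.1 J mol⁻¹ K⁻¹.
ΔS = 4.16 × 29.1 × ln(603/267) = 98.6 J/K.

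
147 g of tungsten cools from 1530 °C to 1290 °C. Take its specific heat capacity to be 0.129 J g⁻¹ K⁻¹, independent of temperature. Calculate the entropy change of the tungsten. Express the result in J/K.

In kelvin: T₁ = 1803.15 K, T₂ = 1563.15 K. ΔS = ∫dQ_rev/T = m c ln(T₂/T₁) = 147 × 0.129 × ln(1563.15/1803.15) = -2.71 J/K.

ΔS = -2.71 J/K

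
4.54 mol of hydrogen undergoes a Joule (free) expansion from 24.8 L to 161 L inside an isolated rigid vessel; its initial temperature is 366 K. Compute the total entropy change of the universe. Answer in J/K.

ΔS_universe = 70.6 J/K

No heat is exchanged and no work is done, so the ideal-gas temperature stays constant.
Entropy is a state function; using a reversible isothermal path, ΔS_gas = nR ln(V₂/V₁) = 4.54 × 8.314 × ln(161/24.8) = 70.6 J/K.
The insulated surroundings exchange no heat, so ΔS_surr = 0 and ΔS_universe = ΔS_gas.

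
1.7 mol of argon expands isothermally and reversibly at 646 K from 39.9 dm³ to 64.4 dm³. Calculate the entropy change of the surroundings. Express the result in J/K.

For an isothermal ideal gas ΔS_gas = nR ln(V₂/V₁) = 1.7 × 8.314 × ln(64.4/39.9) = 6.77 J/K.
The process is reversible, so ΔS_surr = −ΔS_gas = -6.77 J/K and ΔS_universe = 0.

ΔS_surr = -6.77 J/K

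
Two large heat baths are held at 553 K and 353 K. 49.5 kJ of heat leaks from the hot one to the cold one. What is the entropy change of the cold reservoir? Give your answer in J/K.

ΔS_cold = 140 J/K

The cold reservoir gains heat Q, so ΔS_cold = +Q/T_C = 49500/353 = 140 J/K.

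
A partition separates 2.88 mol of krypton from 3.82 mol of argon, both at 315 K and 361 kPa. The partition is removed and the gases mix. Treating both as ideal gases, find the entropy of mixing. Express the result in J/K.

Mole fractions: x_A = 2.88/6.7 = 0.43, x_B = 0.57.
ΔS_mix = −R(n_A ln x_A + n_B ln x_B) = −8.314 × (2.88 ln 0.43 + 3.82 ln 0.57) = 38.1 J/K.

ΔS_mix = 38.1 J/K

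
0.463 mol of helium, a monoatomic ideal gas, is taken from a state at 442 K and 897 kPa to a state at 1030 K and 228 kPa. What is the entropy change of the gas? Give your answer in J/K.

ΔS = 13.4 J/K

ΔS = nC_p ln(T₂/T₁) − nR ln(P₂/P₁), with C_p = 5R/2 = 20.79 J mol⁻¹ K⁻¹ for a monoatomic ideal gas.
ΔS = 0.463 × [20.79 × ln(1030/442) − 8.314 × ln(228/897)] = 13.4 J/K.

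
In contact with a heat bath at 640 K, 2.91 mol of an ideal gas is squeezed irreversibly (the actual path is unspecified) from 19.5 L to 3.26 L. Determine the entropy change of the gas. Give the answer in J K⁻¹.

Entropy is a state function, so ΔS_gas depends only on the end states.
For an isothermal ideal gas ΔS_gas = nR ln(V₂/V₁) = 2.91 × 8.314 × ln(3.26/19.5) = -43.3 J/K.

ΔS_gas = -43.3 J/K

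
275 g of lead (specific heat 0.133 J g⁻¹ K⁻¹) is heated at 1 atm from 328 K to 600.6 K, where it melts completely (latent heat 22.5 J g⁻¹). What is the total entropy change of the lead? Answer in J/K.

Warming step: ΔS₁ = m c ln(T_tr/T_i) = 275 × 0.133 × ln(600.6/328) = 22.12 J/K.
Phase change: ΔS₂ = +mL/T_tr = 275 × 22.5 / 600.6 = 10.3 J/K.
ΔS_total = (22.12) + (10.3) = 32.4 J/K.

ΔS = 32.4 J/K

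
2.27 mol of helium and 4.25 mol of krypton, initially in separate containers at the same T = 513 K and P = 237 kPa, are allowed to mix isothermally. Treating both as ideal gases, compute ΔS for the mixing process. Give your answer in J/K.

ΔS_mix = 35 J/K

Mole fractions: x_A = 2.27/6.52 = 0.348, x_B = 0.652.
ΔS_mix = −R(n_A ln x_A + n_B ln x_B) = −8.314 × (2.27 ln 0.348 + 4.25 ln 0.652) = 35 J/K.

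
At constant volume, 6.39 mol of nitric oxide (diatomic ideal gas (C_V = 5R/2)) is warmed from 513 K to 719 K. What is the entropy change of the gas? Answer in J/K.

ΔS = 44.8 J/K

At constant volume, ΔS = nC_V ln(T₂/T₁) with C_V = 5R/2 = 20.79 J mol⁻¹ K⁻¹.
ΔS = 6.39 × 20.79 × ln(719/513) = 44.8 J/K.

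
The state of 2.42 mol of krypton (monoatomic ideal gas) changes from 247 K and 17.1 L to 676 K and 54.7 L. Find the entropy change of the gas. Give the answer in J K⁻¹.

Entropy is a state function: ΔS = nC_V ln(T₂/T₁) + nR ln(V₂/V₁), with C_V = 3R/2 = 12.47 J mol⁻¹ K⁻¹ for a monoatomic ideal gas.
ΔS = 2.42 × [12.47 × ln(676/247) + 8.314 × ln(54.7/17.1)] = 53.8 J/K.

ΔS = 53.8 J/K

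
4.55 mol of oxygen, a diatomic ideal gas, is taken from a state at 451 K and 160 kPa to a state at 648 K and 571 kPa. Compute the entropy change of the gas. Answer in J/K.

ΔS = nC_p ln(T₂/T₁) − nR ln(P₂/P₁), with C_p = 7R/2 = 29.1 J mol⁻¹ K⁻¹ for a diatomic ideal gas.
ΔS = 4.55 × [29.1 × ln(648/451) − 8.314 × ln(571/160)] = -0.141 J/K.

ΔS = -0.141 J/K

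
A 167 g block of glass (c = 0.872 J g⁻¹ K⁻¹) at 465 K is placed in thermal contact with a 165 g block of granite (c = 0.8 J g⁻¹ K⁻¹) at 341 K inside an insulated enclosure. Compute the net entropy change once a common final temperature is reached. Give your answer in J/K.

Energy balance: T_f = (m₁c₁T₁ + m₂c₂T₂)/(m₁c₁ + m₂c₂) = 406.04 K.
ΔS₁ = m₁c₁ ln(T_f/T₁) = 145.624 × ln(406.04/465) = -19.74 J/K.
ΔS₂ = m₂c₂ ln(T_f/T₂) = 132 × ln(406.04/341) = 23.04 J/K.
ΔS_total = -19.74 + 23.04 = 3.3 J/K.

ΔS_total = 3.3 J/K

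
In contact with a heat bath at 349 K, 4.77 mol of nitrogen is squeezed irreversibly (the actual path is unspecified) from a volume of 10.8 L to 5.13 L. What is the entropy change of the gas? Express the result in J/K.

Entropy is a state function, so ΔS_gas depends only on the end states.
For an isothermal ideal gas ΔS_gas = nR ln(V₂/V₁) = 4.77 × 8.314 × ln(5.13/10.8) = -29.5 J/K.

ΔS_gas = -29.5 J/K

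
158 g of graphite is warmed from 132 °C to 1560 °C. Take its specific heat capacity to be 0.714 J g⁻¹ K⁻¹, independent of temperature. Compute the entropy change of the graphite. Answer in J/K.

ΔS = 170 J/K

In kelvin: T₁ = 405.15 K, T₂ = 1833.15 K. ΔS = ∫dQ_rev/T = m c ln(T₂/T₁) = 158 × 0.714 × ln(1833.15/405.15) = 170 J/K.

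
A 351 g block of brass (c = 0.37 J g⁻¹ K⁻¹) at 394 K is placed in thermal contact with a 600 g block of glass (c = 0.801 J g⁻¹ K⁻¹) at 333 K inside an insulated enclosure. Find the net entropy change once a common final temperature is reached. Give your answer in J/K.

Energy balance: T_f = (m₁c₁T₁ + m₂c₂T₂)/(m₁c₁ + m₂c₂) = 345.98 K.
ΔS₁ = m₁c₁ ln(T_f/T₁) = 129.87 × ln(345.98/394) = -16.88 J/K.
ΔS₂ = m₂c₂ ln(T_f/T₂) = 480.6 × ln(345.98/333) = 18.37 J/K.
ΔS_total = -16.88 + 18.37 = 1.49 J/K.

ΔS_total = 1.49 J/K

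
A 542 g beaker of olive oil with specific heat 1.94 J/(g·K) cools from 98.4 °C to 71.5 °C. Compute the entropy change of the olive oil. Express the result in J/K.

ΔS = -79 J/K

In kelvin: T₁ = 371.55 K, T₂ = 344.65 K. ΔS = ∫dQ_rev/T = m c ln(T₂/T₁) = 542 × 1.94 × ln(344.65/371.55) = -79 J/K.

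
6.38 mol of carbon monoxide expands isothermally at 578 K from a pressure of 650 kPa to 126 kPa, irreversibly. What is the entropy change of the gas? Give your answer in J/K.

ΔS_gas = 87 J/K

Entropy is a state function, so ΔS_gas depends only on the end states.
For an isothermal ideal gas ΔS_gas = nR ln(P₁/P₂) = 6.38 × 8.314 × ln(650/126) = 87 J/K.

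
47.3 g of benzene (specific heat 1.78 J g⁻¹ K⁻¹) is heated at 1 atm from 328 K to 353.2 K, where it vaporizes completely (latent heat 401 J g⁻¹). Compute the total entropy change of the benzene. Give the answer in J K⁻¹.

ΔS = 59.9 J/K

Warming step: ΔS₁ = m c ln(T_tr/T_i) = 47.3 × 1.78 × ln(353.2/328) = 6.232 J/K.
Phase change: ΔS₂ = +mL/T_tr = 47.3 × 401 / 353.2 = 53.7 J/K.
ΔS_total = (6.232) + (53.7) = 59.9 J/K.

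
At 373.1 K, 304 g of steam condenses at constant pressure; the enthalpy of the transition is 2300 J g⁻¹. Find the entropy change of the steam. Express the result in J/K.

ΔS = -1870 J/K

Heat released by the substance: Q = −mL = −304 × 2300 = −699200 J.
At constant T, ΔS = Q_rev/T = −699200 / 373.1 = -1870 J/K.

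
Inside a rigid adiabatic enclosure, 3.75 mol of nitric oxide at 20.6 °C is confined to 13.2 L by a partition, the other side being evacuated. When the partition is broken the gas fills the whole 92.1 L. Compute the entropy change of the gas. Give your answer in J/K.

No heat is exchanged and no work is done, so the ideal-gas temperature stays constant.
Entropy is a state function; using a reversible isothermal path, ΔS_gas = nR ln(V₂/V₁) = 3.75 × 8.314 × ln(92.1/13.2) = 60.6 J/K.

ΔS_gas = 60.6 J/K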